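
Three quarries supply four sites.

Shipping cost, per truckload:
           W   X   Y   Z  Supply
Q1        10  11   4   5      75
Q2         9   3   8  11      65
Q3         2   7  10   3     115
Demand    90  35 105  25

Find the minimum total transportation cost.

900

A cheapest plan:
  Q1 to Y: 75 × 4 = 300
  Q2 to X: 35 × 3 = 105
  Q2 to Y: 30 × 8 = 240
  Q3 to W: 90 × 2 = 180
  Q3 to Z: 25 × 3 = 75
Total = 300 + 105 + 240 + 180 + 75 = 900.
(Supply check: Q1 ships 75; Q2 ships 65; Q3 ships 115.)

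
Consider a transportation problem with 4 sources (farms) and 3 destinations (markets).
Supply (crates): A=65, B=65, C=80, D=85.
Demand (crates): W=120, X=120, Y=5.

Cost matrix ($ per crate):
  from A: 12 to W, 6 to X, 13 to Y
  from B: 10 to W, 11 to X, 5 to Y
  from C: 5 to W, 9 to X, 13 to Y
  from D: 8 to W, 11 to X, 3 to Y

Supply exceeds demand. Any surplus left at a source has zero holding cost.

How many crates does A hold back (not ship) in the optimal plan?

0

An optimal plan:
  A–X: 65 × $6 = $390
  B–X: 15 × $11 = $165
  C–W: 80 × $5 = $400
  D–W: 40 × $8 = $320
  D–X: 40 × $11 = $440
  D–Y: 5 × $3 = $15
Total cost = $1730.
A ships 65 of its 65, leaving 0.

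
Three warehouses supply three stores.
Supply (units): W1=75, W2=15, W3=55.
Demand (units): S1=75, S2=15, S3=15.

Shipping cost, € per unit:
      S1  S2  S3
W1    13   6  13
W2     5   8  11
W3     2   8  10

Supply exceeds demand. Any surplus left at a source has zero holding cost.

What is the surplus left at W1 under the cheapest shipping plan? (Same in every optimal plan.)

40

An optimal plan:
  W1->S1: 5 × €13 = €65
  W1->S2: 15 × €6 = €90
  W1->S3: 15 × €13 = €195
  W2->S1: 15 × €5 = €75
  W3->S1: 55 × €2 = €110
Total cost = €535.
W1 ships 35 of its 75, leaving 40.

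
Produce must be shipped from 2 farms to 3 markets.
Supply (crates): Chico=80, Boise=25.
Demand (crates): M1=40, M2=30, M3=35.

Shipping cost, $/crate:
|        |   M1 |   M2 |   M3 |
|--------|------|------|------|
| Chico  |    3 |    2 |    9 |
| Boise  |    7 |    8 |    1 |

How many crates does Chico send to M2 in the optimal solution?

The minimum-cost plan:
  Chico->M1: 40 × $3 = $120
  Chico->M2: 30 × $2 = $60
  Chico->M3: 10 × $9 = $90
  Boise->M3: 25 × $1 = $25
Total cost = $295.
So Chico→M2 carries 30 crates.

30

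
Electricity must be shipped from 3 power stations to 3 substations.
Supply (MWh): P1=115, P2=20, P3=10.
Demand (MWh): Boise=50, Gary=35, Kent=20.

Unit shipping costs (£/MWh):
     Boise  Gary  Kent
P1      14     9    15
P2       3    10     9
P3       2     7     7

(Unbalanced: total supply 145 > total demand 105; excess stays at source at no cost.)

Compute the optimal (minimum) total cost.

975

A cheapest plan:
  P1->Boise: 20 × £14 = £280
  P1->Gary: 35 × £9 = £315
  P1->Kent: 20 × £15 = £300
  P2->Boise: 20 × £3 = £60
  P3->Boise: 10 × £2 = £20
Total = 280 + 315 + 300 + 60 + 20 = £975.
(Supply check: P1 ships 75; P2 ships 20; P3 ships 10.)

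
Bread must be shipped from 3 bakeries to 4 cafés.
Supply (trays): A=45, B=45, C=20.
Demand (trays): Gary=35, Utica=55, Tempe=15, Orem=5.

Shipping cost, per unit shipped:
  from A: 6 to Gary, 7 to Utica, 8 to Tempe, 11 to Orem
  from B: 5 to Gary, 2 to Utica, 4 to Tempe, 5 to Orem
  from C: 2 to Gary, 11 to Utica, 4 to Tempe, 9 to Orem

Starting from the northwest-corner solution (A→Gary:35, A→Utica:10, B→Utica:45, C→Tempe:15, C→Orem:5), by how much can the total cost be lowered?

15

Current plan cost = 35·6 + 10·7 + 45·2 + 15·4 + 5·9 = 475.
Optimal plan:
  A–Gary: 15 × 6 = 90
  A–Utica: 15 × 7 = 105
  A–Tempe: 15 × 8 = 120
  B–Utica: 40 × 2 = 80
  B–Orem: 5 × 5 = 25
  C–Gary: 20 × 2 = 40
Optimal cost = 460.
Saving = 475 − 460 = 15.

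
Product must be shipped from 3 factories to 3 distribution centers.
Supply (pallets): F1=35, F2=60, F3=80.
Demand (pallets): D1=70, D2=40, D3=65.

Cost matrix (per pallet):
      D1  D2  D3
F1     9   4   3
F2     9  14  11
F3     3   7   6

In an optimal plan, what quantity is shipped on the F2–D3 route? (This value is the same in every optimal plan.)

60

Optimal shipments:
  F1→D2: 30 pallets
  F1→D3: 5 pallets
  F2→D3: 60 pallets
  F3→D1: 70 pallets
  F3→D2: 10 pallets
Total cost = 1075.
So F2→D3 carries 60 pallets.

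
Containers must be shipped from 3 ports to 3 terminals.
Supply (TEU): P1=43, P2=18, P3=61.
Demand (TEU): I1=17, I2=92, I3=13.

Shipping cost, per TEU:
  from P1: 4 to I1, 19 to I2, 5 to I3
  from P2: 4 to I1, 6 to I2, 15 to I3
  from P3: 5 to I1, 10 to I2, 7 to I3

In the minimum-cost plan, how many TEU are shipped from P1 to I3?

13

The minimum-cost plan:
  P1 to I1: 17 × 4 = 68
  P1 to I2: 13 × 19 = 247
  P1 to I3: 13 × 5 = 65
  P2 to I2: 18 × 6 = 108
  P3 to I2: 61 × 10 = 610
Total cost = 1098.
So P1→I3 carries 13 TEU.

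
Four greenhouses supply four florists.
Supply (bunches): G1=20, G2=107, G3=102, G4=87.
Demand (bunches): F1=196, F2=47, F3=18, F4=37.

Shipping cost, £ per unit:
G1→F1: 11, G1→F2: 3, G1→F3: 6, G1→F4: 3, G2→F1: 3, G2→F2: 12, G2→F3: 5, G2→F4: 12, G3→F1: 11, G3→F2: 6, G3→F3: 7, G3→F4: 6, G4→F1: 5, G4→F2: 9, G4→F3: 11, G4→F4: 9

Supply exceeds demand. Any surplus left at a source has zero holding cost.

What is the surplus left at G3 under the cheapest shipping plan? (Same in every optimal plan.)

Minimum-cost shipments:
  G1→F2: 20 × £3 = £60
  G2→F1: 107 × £3 = £321
  G3→F1: 2 × £11 = £22
  G3→F2: 27 × £6 = £162
  G3→F3: 18 × £7 = £126
  G3→F4: 37 × £6 = £222
  G4→F1: 87 × £5 = £435
Total cost = £1348.
G3 ships 84 of its 102, leaving 18.

18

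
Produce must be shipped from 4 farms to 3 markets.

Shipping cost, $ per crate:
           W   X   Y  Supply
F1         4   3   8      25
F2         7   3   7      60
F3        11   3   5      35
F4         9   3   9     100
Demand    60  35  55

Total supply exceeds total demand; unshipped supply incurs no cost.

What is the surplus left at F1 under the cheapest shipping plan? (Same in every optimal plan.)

Minimum-cost shipments:
  F1->W: 25 crates
  F2->W: 35 crates
  F2->Y: 20 crates
  F3->Y: 35 crates
  F4->X: 35 crates
Total cost = $765.
F1 ships 25 of its 25, leaving 0.

0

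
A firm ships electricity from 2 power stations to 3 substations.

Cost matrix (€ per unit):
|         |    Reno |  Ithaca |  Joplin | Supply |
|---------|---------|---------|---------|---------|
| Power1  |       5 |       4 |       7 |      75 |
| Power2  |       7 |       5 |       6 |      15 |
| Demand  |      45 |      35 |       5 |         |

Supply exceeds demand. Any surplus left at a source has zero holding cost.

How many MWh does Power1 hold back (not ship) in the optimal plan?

0

Minimum-cost shipments:
  Power1->Reno: 45 × €5 = €225
  Power1->Ithaca: 30 × €4 = €120
  Power2->Ithaca: 5 × €5 = €25
  Power2->Joplin: 5 × €6 = €30
Total cost = €400.
Power1 ships 75 of its 75, leaving 0.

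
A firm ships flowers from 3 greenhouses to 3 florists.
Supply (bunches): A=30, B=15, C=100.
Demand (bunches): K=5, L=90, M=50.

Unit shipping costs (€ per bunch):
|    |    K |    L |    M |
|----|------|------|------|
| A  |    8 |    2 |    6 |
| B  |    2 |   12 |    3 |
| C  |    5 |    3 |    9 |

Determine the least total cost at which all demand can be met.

One minimum-cost allocation:
  A→M: 30 × €6 = €180
  B→M: 15 × €3 = €45
  C→K: 5 × €5 = €25
  C→L: 90 × €3 = €270
  C→M: 5 × €9 = €45
Total = 180 + 45 + 25 + 270 + 45 = €565.

565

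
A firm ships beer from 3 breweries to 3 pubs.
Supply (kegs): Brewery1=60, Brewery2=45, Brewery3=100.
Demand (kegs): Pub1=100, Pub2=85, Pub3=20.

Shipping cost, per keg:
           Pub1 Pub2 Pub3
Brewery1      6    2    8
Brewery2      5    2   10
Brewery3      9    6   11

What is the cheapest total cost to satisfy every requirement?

A cheapest plan:
  Brewery1->Pub2: 60 × 2 = 120
  Brewery2->Pub1: 20 × 5 = 100
  Brewery2->Pub2: 25 × 2 = 50
  Brewery3->Pub1: 80 × 9 = 720
  Brewery3->Pub3: 20 × 11 = 220
Total = 120 + 100 + 50 + 720 + 220 = 1210.
(Supply check: Brewery1 ships 60; Brewery2 ships 45; Brewery3 ships 100.)

1210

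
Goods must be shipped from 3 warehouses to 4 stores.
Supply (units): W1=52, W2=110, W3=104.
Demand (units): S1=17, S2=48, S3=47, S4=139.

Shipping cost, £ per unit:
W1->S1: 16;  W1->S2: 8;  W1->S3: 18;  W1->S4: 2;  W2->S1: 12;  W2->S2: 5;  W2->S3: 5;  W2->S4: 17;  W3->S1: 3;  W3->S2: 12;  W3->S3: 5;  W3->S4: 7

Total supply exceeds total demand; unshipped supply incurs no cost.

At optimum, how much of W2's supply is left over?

An optimal plan:
  W1–S4: 52 × £2 = £104
  W2–S2: 48 × £5 = £240
  W2–S3: 47 × £5 = £235
  W3–S1: 17 × £3 = £51
  W3–S4: 87 × £7 = £609
Total cost = £1239.
W2 ships 95 of its 110, leaving 15.

15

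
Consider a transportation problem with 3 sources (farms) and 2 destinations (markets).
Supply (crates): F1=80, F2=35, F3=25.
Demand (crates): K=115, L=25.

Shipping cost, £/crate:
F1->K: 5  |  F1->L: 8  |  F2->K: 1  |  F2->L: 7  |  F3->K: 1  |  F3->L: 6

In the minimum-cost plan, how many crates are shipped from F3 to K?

Optimal shipments:
  F1 to K: 55 × £5 = £275
  F1 to L: 25 × £8 = £200
  F2 to K: 35 × £1 = £35
  F3 to K: 25 × £1 = £25
Total cost = £535.
So F3→K carries 25 crates.

25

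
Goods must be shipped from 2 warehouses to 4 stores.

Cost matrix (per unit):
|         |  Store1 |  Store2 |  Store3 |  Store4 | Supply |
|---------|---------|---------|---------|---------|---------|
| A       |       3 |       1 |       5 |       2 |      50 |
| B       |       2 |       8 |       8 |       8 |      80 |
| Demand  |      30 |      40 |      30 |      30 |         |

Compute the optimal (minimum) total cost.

520

One minimum-cost allocation:
  A→Store2: 40 × 1 = 40
  A→Store4: 10 × 2 = 20
  B→Store1: 30 × 2 = 60
  B→Store3: 30 × 8 = 240
  B→Store4: 20 × 8 = 160
Total = 40 + 20 + 60 + 240 + 160 = 520.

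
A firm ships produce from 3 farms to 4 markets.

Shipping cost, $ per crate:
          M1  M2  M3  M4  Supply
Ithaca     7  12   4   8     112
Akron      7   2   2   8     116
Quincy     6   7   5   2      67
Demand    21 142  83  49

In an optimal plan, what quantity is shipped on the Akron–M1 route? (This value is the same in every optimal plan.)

Optimal shipments:
  Ithaca->M1: 21 × $7 = $147
  Ithaca->M2: 8 × $12 = $96
  Ithaca->M3: 83 × $4 = $332
  Akron->M2: 116 × $2 = $232
  Quincy->M2: 18 × $7 = $126
  Quincy->M4: 49 × $2 = $98
Total cost = $1031.
The route Akron→M1 is not used.

0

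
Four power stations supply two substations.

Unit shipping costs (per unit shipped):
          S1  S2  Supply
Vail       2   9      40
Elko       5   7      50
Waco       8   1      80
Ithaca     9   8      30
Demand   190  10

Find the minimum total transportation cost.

1170

Optimal allocation:
  Vail→S1: 40 MWh
  Elko→S1: 50 MWh
  Waco→S1: 70 MWh
  Waco→S2: 10 MWh
  Ithaca→S1: 30 MWh
Total cost = 1170.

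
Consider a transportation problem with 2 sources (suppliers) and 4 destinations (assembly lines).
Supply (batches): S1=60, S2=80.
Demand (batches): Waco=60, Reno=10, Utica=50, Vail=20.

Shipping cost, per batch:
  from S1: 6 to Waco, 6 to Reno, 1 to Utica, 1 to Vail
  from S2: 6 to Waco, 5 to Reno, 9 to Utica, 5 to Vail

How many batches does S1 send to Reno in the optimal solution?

The minimum-cost plan:
  S1->Utica: 50 × 1 = 50
  S1->Vail: 10 × 1 = 10
  S2->Waco: 60 × 6 = 360
  S2->Reno: 10 × 5 = 50
  S2->Vail: 10 × 5 = 50
Total cost = 520.
The route S1→Reno is not used.

0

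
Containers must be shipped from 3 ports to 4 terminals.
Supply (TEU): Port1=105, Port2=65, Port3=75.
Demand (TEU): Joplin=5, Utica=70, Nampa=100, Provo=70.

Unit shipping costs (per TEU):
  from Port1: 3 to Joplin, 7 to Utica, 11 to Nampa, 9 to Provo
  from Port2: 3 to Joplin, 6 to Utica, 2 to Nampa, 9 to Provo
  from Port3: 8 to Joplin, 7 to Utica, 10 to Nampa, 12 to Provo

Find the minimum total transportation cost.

1615

A cheapest plan:
  Port1->Joplin: 5 TEU
  Port1->Utica: 30 TEU
  Port1->Provo: 70 TEU
  Port2->Nampa: 65 TEU
  Port3->Utica: 40 TEU
  Port3->Nampa: 35 TEU
Total cost = 1615.
(Supply check: Port1 ships 105; Port2 ships 65; Port3 ships 75.)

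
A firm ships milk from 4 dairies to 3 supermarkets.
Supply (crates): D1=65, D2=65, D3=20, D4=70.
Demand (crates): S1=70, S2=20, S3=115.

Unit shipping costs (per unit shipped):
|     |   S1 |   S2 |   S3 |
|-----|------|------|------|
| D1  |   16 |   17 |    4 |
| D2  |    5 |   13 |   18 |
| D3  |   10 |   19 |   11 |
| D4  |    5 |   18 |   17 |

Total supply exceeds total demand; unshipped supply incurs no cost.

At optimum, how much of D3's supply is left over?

An optimal plan:
  D1→S3: 65 × 4 = 260
  D2→S1: 45 × 5 = 225
  D2→S2: 20 × 13 = 260
  D3→S3: 20 × 11 = 220
  D4→S1: 25 × 5 = 125
  D4→S3: 30 × 17 = 510
Total cost = 1600.
D3 ships 20 of its 20, leaving 0.

0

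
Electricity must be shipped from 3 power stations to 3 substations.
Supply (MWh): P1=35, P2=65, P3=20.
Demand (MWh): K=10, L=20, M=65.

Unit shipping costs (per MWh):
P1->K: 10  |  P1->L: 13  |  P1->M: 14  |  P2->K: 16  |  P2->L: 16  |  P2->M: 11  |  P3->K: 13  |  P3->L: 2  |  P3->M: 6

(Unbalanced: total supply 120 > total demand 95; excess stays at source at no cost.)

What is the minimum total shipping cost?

An optimal shipping plan:
  P1->K: 10 MWh
  P2->M: 65 MWh
  P3->L: 20 MWh
Total cost = 855.

855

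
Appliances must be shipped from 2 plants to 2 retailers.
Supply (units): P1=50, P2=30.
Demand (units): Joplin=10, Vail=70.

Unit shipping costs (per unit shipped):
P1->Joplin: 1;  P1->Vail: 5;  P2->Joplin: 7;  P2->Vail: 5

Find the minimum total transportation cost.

360

A cheapest plan:
  P1→Joplin: 10 × 1 = 10
  P1→Vail: 40 × 5 = 200
  P2→Vail: 30 × 5 = 150
Total = 10 + 200 + 150 = 360.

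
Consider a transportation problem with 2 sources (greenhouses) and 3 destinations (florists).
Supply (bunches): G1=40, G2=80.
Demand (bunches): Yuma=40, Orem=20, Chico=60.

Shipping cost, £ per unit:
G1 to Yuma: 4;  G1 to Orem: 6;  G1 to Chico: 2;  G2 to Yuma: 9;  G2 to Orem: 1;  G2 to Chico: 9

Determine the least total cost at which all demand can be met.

A cheapest plan:
  G1 to Chico: 40 bunches
  G2 to Yuma: 40 bunches
  G2 to Orem: 20 bunches
  G2 to Chico: 20 bunches
Total cost = £640.

640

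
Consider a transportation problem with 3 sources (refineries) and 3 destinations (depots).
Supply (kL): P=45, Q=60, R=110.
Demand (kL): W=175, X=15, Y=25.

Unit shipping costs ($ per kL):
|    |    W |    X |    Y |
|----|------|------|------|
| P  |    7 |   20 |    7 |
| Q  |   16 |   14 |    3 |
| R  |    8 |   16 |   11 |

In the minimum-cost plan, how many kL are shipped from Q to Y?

Optimal shipments:
  P to W: 45 × $7 = $315
  Q to W: 20 × $16 = $320
  Q to X: 15 × $14 = $210
  Q to Y: 25 × $3 = $75
  R to W: 110 × $8 = $880
Total cost = $1800.
So Q→Y carries 25 kL.

25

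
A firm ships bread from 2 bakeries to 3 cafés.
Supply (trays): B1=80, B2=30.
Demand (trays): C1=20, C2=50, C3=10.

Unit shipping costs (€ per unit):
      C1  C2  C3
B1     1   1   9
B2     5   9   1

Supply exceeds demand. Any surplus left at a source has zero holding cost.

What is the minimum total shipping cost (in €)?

An optimal shipping plan:
  B1 to C1: 20 × €1 = €20
  B1 to C2: 50 × €1 = €50
  B2 to C3: 10 × €1 = €10
Total = 20 + 50 + 10 = €80.
(Supply check: B1 ships 70; B2 ships 10.)

80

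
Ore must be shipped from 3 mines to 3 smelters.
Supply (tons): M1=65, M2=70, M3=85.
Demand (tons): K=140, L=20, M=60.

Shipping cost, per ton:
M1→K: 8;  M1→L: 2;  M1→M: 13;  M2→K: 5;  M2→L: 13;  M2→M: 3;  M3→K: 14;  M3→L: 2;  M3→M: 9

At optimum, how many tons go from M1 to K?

65

The minimum-cost plan:
  M1→K: 65 × 8 = 520
  M2→K: 70 × 5 = 350
  M3→K: 5 × 14 = 70
  M3→L: 20 × 2 = 40
  M3→M: 60 × 9 = 540
Total cost = 1520.
So M1→K carries 65 tons.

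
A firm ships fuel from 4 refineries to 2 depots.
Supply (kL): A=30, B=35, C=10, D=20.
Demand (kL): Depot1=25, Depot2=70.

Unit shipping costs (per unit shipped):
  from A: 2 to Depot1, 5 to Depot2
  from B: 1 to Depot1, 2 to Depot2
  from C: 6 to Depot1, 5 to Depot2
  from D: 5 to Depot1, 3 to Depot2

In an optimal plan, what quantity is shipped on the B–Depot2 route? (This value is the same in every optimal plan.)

Optimal shipments:
  A to Depot1: 25 × 2 = 50
  A to Depot2: 5 × 5 = 25
  B to Depot2: 35 × 2 = 70
  C to Depot2: 10 × 5 = 50
  D to Depot2: 20 × 3 = 60
Total cost = 255.
So B→Depot2 carries 35 kL.

35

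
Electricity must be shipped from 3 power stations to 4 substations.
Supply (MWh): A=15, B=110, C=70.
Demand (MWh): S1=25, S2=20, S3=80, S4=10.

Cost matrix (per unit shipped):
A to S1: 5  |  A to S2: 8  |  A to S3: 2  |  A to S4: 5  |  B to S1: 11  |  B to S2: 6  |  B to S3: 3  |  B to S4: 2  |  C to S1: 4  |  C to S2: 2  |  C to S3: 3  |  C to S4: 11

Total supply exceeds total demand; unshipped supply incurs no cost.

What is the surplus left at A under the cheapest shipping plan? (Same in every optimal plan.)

0

Minimum-cost shipments:
  A→S3: 15 × 2 = 30
  B→S3: 40 × 3 = 120
  B→S4: 10 × 2 = 20
  C→S1: 25 × 4 = 100
  C→S2: 20 × 2 = 40
  C→S3: 25 × 3 = 75
Total cost = 385.
A ships 15 of its 15, leaving 0.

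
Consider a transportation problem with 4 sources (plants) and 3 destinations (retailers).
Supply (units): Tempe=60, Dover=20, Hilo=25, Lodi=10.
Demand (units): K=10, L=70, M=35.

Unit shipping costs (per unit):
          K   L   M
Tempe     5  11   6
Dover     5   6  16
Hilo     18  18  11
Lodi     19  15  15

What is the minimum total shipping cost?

A cheapest plan:
  Tempe→K: 10 units
  Tempe→L: 40 units
  Tempe→M: 10 units
  Dover→L: 20 units
  Hilo→M: 25 units
  Lodi→L: 10 units
Total cost = 1095.

1095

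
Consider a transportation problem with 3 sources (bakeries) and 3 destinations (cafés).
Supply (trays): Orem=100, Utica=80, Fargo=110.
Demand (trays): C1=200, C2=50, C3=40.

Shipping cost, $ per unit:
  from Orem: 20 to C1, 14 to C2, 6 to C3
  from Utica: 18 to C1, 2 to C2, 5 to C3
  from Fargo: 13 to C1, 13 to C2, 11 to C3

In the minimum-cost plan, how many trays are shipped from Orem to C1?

Optimal shipments:
  Orem→C1: 60 × $20 = $1200
  Orem→C3: 40 × $6 = $240
  Utica→C1: 30 × $18 = $540
  Utica→C2: 50 × $2 = $100
  Fargo→C1: 110 × $13 = $1430
Total cost = $3510.
So Orem→C1 carries 60 trays.

60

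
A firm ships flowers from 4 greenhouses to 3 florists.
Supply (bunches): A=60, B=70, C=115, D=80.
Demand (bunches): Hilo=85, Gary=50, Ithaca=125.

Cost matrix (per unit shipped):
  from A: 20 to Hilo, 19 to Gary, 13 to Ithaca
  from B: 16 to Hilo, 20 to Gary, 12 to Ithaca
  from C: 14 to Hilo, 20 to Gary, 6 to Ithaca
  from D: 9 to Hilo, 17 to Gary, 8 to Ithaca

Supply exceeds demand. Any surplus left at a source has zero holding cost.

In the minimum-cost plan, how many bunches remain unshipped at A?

An optimal plan:
  A to Gary: 50 × 19 = 950
  B to Hilo: 5 × 16 = 80
  B to Ithaca: 10 × 12 = 120
  C to Ithaca: 115 × 6 = 690
  D to Hilo: 80 × 9 = 720
Total cost = 2560.
A ships 50 of its 60, leaving 10.

10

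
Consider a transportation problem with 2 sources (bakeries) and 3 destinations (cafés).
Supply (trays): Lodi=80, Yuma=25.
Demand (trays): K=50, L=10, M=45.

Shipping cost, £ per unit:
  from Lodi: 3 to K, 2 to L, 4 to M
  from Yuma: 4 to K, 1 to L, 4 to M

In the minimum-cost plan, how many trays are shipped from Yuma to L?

Solving gives:
  Lodi→K: 50 × £3 = £150
  Lodi→M: 30 × £4 = £120
  Yuma→L: 10 × £1 = £10
  Yuma→M: 15 × £4 = £60
Total cost = £340.
So Yuma→L carries 10 trays.

10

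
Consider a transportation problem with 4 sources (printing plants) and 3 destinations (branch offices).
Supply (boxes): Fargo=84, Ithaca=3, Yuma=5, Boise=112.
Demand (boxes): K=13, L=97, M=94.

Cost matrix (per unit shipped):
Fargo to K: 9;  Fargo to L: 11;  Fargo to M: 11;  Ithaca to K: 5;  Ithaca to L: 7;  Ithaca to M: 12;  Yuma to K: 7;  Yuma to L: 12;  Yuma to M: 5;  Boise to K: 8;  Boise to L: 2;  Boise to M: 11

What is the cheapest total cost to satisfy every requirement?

1293

An optimal shipping plan:
  Fargo->M: 84 × 11 = 924
  Ithaca->K: 3 × 5 = 15
  Yuma->M: 5 × 5 = 25
  Boise->K: 10 × 8 = 80
  Boise->L: 97 × 2 = 194
  Boise->M: 5 × 11 = 55
Total = 924 + 15 + 25 + 80 + 194 + 55 = 1293.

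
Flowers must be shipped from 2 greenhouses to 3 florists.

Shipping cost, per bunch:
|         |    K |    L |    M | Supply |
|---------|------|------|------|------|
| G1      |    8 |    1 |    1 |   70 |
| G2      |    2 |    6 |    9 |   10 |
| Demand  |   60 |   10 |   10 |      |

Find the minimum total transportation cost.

One minimum-cost allocation:
  G1 to K: 50 × 8 = 400
  G1 to L: 10 × 1 = 10
  G1 to M: 10 × 1 = 10
  G2 to K: 10 × 2 = 20
Total = 400 + 10 + 10 + 20 = 440.
(Supply check: G1 ships 70; G2 ships 10.)

440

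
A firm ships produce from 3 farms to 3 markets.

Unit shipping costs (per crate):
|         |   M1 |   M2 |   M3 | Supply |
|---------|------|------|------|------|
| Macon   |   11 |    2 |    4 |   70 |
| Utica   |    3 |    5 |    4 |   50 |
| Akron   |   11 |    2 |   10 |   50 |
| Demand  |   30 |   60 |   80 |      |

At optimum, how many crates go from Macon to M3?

60

Optimal shipments:
  Macon–M2: 10 × 2 = 20
  Macon–M3: 60 × 4 = 240
  Utica–M1: 30 × 3 = 90
  Utica–M3: 20 × 4 = 80
  Akron–M2: 50 × 2 = 100
Total cost = 530.
So Macon→M3 carries 60 crates.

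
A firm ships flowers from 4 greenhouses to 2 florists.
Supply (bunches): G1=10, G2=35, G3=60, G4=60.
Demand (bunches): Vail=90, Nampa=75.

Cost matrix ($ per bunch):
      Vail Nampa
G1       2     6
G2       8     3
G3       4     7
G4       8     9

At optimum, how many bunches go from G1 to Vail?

10

The minimum-cost plan:
  G1→Vail: 10 × $2 = $20
  G2→Nampa: 35 × $3 = $105
  G3→Vail: 60 × $4 = $240
  G4→Vail: 20 × $8 = $160
  G4→Nampa: 40 × $9 = $360
Total cost = $885.
So G1→Vail carries 10 bunches.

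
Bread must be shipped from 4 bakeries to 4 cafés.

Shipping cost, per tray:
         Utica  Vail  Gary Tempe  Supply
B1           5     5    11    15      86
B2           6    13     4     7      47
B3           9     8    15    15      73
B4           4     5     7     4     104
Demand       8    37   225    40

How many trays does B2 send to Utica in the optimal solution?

0

Optimal shipments:
  B1–Utica: 8 trays
  B1–Gary: 78 trays
  B2–Gary: 47 trays
  B3–Vail: 37 trays
  B3–Gary: 36 trays
  B4–Gary: 64 trays
  B4–Tempe: 40 trays
Total cost = 2530.
The route B2→Utica is not used.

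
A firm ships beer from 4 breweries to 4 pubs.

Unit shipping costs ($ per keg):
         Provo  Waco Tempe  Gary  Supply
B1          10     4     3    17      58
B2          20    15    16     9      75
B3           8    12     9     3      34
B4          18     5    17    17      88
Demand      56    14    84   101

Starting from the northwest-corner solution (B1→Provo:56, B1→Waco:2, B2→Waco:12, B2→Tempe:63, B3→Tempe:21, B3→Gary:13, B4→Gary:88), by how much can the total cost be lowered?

Current plan cost = 56·10 + 2·4 + 12·15 + 63·16 + 21·9 + 13·3 + 88·17 = $3480.
Optimal plan:
  B1->Tempe: 58 kegs
  B2->Gary: 75 kegs
  B3->Provo: 8 kegs
  B3->Gary: 26 kegs
  B4->Provo: 48 kegs
  B4->Waco: 14 kegs
  B4->Tempe: 26 kegs
Optimal cost = $2367.
Saving = 3480 − 2367 = $1113.

1113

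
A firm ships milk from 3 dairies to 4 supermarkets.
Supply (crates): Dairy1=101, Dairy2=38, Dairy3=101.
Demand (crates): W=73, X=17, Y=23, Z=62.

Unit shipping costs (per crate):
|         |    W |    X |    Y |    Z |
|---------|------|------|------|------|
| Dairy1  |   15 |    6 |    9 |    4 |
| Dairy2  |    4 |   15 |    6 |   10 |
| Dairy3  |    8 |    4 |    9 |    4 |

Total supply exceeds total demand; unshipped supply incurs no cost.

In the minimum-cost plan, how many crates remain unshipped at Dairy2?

0

An optimal plan:
  Dairy1->Y: 23 × 9 = 207
  Dairy1->Z: 13 × 4 = 52
  Dairy2->W: 38 × 4 = 152
  Dairy3->W: 35 × 8 = 280
  Dairy3->X: 17 × 4 = 68
  Dairy3->Z: 49 × 4 = 196
Total cost = 955.
Dairy2 ships 38 of its 38, leaving 0.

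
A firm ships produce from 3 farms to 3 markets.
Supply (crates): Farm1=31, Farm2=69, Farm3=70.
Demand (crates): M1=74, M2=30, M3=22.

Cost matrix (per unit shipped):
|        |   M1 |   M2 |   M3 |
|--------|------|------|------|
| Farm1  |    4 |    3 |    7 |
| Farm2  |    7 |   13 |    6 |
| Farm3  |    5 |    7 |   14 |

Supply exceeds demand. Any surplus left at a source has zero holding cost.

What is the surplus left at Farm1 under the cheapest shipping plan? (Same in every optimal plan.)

An optimal plan:
  Farm1 to M1: 1 crates
  Farm1 to M2: 30 crates
  Farm2 to M1: 3 crates
  Farm2 to M3: 22 crates
  Farm3 to M1: 70 crates
Total cost = 597.
Farm1 ships 31 of its 31, leaving 0.

0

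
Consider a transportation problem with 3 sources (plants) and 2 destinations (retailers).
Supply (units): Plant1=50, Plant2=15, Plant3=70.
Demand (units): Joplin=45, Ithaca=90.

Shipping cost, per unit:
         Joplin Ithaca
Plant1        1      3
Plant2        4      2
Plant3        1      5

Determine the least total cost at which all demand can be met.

350

A cheapest plan:
  Plant1 to Ithaca: 50 × 3 = 150
  Plant2 to Ithaca: 15 × 2 = 30
  Plant3 to Joplin: 45 × 1 = 45
  Plant3 to Ithaca: 25 × 5 = 125
Total = 150 + 30 + 45 + 125 = 350.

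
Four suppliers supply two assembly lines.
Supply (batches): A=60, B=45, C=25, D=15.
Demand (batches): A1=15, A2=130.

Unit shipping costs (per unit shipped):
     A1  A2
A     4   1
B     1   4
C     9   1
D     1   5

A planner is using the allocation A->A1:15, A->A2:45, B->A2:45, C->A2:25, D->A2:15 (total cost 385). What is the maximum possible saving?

Current plan cost = 15·4 + 45·1 + 45·4 + 25·1 + 15·5 = 385.
Optimal plan:
  A->A2: 60 × 1 = 60
  B->A2: 45 × 4 = 180
  C->A2: 25 × 1 = 25
  D->A1: 15 × 1 = 15
Optimal cost = 280.
Saving = 385 − 280 = 105.

105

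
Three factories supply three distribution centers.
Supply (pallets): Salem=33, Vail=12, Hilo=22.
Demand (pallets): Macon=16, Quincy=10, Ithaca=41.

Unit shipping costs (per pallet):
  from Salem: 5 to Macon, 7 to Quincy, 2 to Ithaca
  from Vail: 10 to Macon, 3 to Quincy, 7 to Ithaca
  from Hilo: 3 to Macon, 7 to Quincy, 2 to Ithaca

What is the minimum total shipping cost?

170

An optimal shipping plan:
  Salem–Ithaca: 33 pallets
  Vail–Quincy: 10 pallets
  Vail–Ithaca: 2 pallets
  Hilo–Macon: 16 pallets
  Hilo–Ithaca: 6 pallets
Total cost = 170.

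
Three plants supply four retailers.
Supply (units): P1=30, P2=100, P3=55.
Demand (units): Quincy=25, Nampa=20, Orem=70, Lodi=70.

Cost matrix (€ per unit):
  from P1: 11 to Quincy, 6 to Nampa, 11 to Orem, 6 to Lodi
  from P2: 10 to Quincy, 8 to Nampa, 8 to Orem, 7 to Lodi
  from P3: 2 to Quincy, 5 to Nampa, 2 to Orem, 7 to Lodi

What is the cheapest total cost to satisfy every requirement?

Optimal allocation:
  P1->Nampa: 20 units
  P1->Lodi: 10 units
  P2->Orem: 40 units
  P2->Lodi: 60 units
  P3->Quincy: 25 units
  P3->Orem: 30 units
Total cost = €1030.
(Supply check: P1 ships 30; P2 ships 100; P3 ships 55.)

1030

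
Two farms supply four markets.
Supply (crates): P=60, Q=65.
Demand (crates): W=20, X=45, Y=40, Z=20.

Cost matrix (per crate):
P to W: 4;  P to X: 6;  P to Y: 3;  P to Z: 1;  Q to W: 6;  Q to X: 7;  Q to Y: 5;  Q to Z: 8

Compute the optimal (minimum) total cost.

An optimal shipping plan:
  P to W: 20 × 4 = 80
  P to Y: 20 × 3 = 60
  P to Z: 20 × 1 = 20
  Q to X: 45 × 7 = 315
  Q to Y: 20 × 5 = 100
Total = 80 + 60 + 20 + 315 + 100 = 575.
(Supply check: P ships 60; Q ships 65.)

575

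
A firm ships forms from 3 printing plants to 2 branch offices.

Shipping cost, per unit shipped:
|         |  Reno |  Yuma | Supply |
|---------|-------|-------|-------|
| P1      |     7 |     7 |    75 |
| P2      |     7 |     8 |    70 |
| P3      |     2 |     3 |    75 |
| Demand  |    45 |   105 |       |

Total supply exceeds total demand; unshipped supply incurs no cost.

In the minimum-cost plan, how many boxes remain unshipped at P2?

Minimum-cost shipments:
  P1→Yuma: 75 × 7 = 525
  P3→Reno: 45 × 2 = 90
  P3→Yuma: 30 × 3 = 90
Total cost = 705.
P2 ships 0 of its 70, leaving 70.

70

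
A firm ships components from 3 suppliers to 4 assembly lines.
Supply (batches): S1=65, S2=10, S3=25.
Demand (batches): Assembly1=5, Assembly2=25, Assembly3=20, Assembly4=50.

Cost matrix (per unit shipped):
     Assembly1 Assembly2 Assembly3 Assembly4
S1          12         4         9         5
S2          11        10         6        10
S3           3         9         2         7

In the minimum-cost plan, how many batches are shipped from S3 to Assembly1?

5

Solving gives:
  S1 to Assembly2: 25 × 4 = 100
  S1 to Assembly4: 40 × 5 = 200
  S2 to Assembly4: 10 × 10 = 100
  S3 to Assembly1: 5 × 3 = 15
  S3 to Assembly3: 20 × 2 = 40
Total cost = 455.
So S3→Assembly1 carries 5 batches.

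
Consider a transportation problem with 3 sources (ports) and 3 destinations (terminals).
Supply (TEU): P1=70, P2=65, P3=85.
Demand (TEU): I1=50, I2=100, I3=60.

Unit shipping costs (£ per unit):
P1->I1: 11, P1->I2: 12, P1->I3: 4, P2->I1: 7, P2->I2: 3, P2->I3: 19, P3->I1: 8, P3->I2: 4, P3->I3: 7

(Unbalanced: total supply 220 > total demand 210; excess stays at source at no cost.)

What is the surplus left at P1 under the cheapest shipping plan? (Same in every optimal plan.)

An optimal plan:
  P1->I3: 60 × £4 = £240
  P2->I2: 65 × £3 = £195
  P3->I1: 50 × £8 = £400
  P3->I2: 35 × £4 = £140
Total cost = £975.
P1 ships 60 of its 70, leaving 10.

10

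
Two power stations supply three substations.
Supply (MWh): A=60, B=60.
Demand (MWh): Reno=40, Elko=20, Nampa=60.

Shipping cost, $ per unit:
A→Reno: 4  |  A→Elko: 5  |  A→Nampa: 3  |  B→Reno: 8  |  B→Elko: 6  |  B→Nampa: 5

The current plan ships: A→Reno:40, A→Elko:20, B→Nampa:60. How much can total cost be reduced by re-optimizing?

Current plan cost = 40·4 + 20·5 + 60·5 = $560.
Optimal plan:
  A→Reno: 40 × $4 = $160
  A→Nampa: 20 × $3 = $60
  B→Elko: 20 × $6 = $120
  B→Nampa: 40 × $5 = $200
Optimal cost = $540.
Saving = 560 − 540 = $20.

20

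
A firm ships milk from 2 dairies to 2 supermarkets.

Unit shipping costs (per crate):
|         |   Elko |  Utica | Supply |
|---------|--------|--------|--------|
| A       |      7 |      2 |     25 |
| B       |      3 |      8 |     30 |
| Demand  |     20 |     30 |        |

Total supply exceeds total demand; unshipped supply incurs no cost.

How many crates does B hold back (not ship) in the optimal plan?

5

An optimal plan:
  A→Utica: 25 × 2 = 50
  B→Elko: 20 × 3 = 60
  B→Utica: 5 × 8 = 40
Total cost = 150.
B ships 25 of its 30, leaving 5.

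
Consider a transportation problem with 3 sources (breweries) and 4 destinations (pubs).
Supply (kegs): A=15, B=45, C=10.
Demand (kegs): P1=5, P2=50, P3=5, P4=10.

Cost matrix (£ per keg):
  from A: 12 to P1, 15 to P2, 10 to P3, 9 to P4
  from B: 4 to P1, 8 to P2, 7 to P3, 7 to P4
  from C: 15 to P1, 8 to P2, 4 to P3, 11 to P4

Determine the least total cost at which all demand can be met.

560

An optimal shipping plan:
  A–P3: 5 × £10 = £50
  A–P4: 10 × £9 = £90
  B–P1: 5 × £4 = £20
  B–P2: 40 × £8 = £320
  C–P2: 10 × £8 = £80
Total = 50 + 90 + 20 + 320 + 80 = £560.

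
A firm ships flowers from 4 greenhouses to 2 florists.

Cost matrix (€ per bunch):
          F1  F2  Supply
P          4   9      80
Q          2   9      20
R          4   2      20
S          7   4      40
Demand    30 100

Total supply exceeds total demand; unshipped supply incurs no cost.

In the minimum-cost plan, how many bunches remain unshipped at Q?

An optimal plan:
  P–F1: 10 × €4 = €40
  P–F2: 40 × €9 = €360
  Q–F1: 20 × €2 = €40
  R–F2: 20 × €2 = €40
  S–F2: 40 × €4 = €160
Total cost = €640.
Q ships 20 of its 20, leaving 0.

0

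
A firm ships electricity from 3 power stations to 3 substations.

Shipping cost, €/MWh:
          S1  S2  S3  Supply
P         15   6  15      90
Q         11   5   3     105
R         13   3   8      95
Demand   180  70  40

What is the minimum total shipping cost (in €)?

2720

A cheapest plan:
  P to S1: 90 × €15 = €1350
  Q to S1: 65 × €11 = €715
  Q to S3: 40 × €3 = €120
  R to S1: 25 × €13 = €325
  R to S2: 70 × €3 = €210
Total = 1350 + 715 + 120 + 325 + 210 = €2720.
(Supply check: P ships 90; Q ships 105; R ships 95.)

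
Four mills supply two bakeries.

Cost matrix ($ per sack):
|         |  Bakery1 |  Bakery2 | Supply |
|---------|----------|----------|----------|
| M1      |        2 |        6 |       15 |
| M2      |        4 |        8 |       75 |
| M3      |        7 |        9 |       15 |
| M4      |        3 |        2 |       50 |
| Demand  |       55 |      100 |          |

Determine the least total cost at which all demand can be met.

705

Optimal allocation:
  M1–Bakery2: 15 × $6 = $90
  M2–Bakery1: 55 × $4 = $220
  M2–Bakery2: 20 × $8 = $160
  M3–Bakery2: 15 × $9 = $135
  M4–Bakery2: 50 × $2 = $100
Total = 90 + 220 + 160 + 135 + 100 = $705.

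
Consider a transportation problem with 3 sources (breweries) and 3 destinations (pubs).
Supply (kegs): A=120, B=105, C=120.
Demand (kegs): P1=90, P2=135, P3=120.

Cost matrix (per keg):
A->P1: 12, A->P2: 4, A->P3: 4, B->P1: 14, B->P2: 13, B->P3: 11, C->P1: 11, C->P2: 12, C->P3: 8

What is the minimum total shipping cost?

2895

Optimal allocation:
  A–P2: 120 × 4 = 480
  B–P1: 90 × 14 = 1260
  B–P2: 15 × 13 = 195
  C–P3: 120 × 8 = 960
Total = 480 + 1260 + 195 + 960 = 2895.
(Supply check: A ships 120; B ships 105; C ships 120.)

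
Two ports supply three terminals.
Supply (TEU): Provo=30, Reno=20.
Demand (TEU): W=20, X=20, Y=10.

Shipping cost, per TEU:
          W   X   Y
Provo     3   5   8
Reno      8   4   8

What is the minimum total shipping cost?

An optimal shipping plan:
  Provo–W: 20 × 3 = 60
  Provo–Y: 10 × 8 = 80
  Reno–X: 20 × 4 = 80
Total = 60 + 80 + 80 = 220.
(Supply check: Provo ships 30; Reno ships 20.)

220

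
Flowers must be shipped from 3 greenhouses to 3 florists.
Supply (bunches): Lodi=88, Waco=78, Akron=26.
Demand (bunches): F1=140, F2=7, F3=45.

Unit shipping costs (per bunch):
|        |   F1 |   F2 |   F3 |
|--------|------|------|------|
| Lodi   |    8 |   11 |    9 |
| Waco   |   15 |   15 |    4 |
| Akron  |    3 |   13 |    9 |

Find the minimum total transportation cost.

1457

An optimal shipping plan:
  Lodi→F1: 88 × 8 = 704
  Waco→F1: 26 × 15 = 390
  Waco→F2: 7 × 15 = 105
  Waco→F3: 45 × 4 = 180
  Akron→F1: 26 × 3 = 78
Total = 704 + 390 + 105 + 180 + 78 = 1457.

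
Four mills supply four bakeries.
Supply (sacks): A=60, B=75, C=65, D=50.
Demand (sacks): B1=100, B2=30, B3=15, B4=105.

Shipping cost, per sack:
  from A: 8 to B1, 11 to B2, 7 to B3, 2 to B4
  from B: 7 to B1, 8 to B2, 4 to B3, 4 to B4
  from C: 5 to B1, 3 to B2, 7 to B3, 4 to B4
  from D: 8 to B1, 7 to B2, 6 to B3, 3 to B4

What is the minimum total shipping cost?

Optimal allocation:
  A–B4: 60 × 2 = 120
  B–B1: 60 × 7 = 420
  B–B3: 15 × 4 = 60
  C–B1: 35 × 5 = 175
  C–B2: 30 × 3 = 90
  D–B1: 5 × 8 = 40
  D–B4: 45 × 3 = 135
Total = 120 + 420 + 60 + 175 + 90 + 40 + 135 = 1040.
(Supply check: A ships 60; B ships 75; C ships 65; D ships 50.)

1040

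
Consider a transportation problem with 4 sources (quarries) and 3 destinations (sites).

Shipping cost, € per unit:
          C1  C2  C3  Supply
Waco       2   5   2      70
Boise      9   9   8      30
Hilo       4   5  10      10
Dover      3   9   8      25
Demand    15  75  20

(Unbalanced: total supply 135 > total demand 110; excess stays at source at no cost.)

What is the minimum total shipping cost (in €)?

520

One minimum-cost allocation:
  Waco→C2: 50 truckloads
  Waco→C3: 20 truckloads
  Boise→C2: 5 truckloads
  Hilo→C2: 10 truckloads
  Dover→C1: 15 truckloads
  Dover→C2: 10 truckloads
Total cost = €520.
(Supply check: Waco ships 70; Boise ships 5; Hilo ships 10; Dover ships 25.)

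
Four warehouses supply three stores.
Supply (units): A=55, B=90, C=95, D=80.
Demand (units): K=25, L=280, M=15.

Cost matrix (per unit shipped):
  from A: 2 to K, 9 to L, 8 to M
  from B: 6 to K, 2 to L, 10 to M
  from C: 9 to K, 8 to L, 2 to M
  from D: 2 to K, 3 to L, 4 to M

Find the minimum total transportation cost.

One minimum-cost allocation:
  A→K: 25 × 2 = 50
  A→L: 30 × 9 = 270
  B→L: 90 × 2 = 180
  C→L: 80 × 8 = 640
  C→M: 15 × 2 = 30
  D→L: 80 × 3 = 240
Total = 50 + 270 + 180 + 640 + 30 + 240 = 1410.

1410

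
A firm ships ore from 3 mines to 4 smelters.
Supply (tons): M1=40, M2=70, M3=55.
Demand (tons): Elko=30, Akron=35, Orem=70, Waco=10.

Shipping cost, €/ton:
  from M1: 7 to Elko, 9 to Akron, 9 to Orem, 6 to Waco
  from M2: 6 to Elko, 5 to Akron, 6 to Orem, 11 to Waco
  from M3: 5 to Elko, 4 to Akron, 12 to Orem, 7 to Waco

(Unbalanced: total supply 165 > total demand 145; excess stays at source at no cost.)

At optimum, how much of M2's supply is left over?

An optimal plan:
  M1–Elko: 10 × €7 = €70
  M1–Waco: 10 × €6 = €60
  M2–Orem: 70 × €6 = €420
  M3–Elko: 20 × €5 = €100
  M3–Akron: 35 × €4 = €140
Total cost = €790.
M2 ships 70 of its 70, leaving 0.

0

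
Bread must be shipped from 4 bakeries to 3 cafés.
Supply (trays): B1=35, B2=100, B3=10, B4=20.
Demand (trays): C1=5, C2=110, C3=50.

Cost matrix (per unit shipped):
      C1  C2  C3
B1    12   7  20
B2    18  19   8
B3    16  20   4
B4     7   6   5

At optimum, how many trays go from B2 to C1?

The minimum-cost plan:
  B1 to C2: 35 × 7 = 245
  B2 to C1: 5 × 18 = 90
  B2 to C2: 55 × 19 = 1045
  B2 to C3: 40 × 8 = 320
  B3 to C3: 10 × 4 = 40
  B4 to C2: 20 × 6 = 120
Total cost = 1860.
So B2→C1 carries 5 trays.

5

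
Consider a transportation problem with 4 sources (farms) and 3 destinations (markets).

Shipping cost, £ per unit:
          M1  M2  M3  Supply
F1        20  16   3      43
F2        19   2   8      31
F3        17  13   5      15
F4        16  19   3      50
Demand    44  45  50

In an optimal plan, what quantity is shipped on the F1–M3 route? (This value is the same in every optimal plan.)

43

Solving gives:
  F1->M3: 43 × £3 = £129
  F2->M2: 31 × £2 = £62
  F3->M1: 1 × £17 = £17
  F3->M2: 14 × £13 = £182
  F4->M1: 43 × £16 = £688
  F4->M3: 7 × £3 = £21
Total cost = £1099.
So F1→M3 carries 43 crates.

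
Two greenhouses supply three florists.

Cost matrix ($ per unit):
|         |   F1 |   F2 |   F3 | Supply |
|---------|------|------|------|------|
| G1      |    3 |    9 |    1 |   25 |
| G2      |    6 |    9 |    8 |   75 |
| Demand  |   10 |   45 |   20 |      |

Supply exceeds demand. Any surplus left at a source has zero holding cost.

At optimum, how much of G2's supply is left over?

An optimal plan:
  G1→F1: 5 × $3 = $15
  G1→F3: 20 × $1 = $20
  G2→F1: 5 × $6 = $30
  G2→F2: 45 × $9 = $405
Total cost = $470.
G2 ships 50 of its 75, leaving 25.

25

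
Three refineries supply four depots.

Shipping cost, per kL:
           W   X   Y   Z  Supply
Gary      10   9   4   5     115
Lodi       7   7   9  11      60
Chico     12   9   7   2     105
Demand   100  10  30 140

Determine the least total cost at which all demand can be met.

One minimum-cost allocation:
  Gary->W: 40 × 10 = 400
  Gary->X: 10 × 9 = 90
  Gary->Y: 30 × 4 = 120
  Gary->Z: 35 × 5 = 175
  Lodi->W: 60 × 7 = 420
  Chico->Z: 105 × 2 = 210
Total = 400 + 90 + 120 + 175 + 420 + 210 = 1415.
(Supply check: Gary ships 115; Lodi ships 60; Chico ships 105.)

1415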